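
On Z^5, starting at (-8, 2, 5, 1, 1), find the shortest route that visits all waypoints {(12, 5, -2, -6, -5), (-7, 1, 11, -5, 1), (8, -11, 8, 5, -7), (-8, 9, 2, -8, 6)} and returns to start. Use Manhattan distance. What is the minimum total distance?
168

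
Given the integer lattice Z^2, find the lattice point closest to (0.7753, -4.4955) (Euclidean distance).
(1, -4)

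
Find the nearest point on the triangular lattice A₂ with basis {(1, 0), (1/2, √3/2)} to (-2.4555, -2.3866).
(-2.5, -2.598)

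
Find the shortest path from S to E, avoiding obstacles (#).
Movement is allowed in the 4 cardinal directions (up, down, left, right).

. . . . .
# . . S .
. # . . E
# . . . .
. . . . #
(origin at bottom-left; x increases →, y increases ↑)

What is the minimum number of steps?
2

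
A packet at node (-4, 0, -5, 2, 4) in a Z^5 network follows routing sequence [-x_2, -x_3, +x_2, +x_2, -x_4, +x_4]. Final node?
(-4, 1, -6, 2, 4)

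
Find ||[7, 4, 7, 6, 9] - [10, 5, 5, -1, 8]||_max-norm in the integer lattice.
7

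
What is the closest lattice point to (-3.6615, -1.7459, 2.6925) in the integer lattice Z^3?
(-4, -2, 3)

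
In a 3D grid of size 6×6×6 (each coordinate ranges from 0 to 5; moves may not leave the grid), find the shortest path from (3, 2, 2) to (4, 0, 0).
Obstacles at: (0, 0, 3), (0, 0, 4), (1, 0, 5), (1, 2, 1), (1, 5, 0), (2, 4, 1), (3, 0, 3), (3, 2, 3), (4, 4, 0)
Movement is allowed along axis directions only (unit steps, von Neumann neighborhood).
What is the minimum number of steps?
5
(one shortest path: (3, 2, 2) → (4, 2, 2) → (4, 1, 2) → (4, 0, 2) → (4, 0, 1) → (4, 0, 0))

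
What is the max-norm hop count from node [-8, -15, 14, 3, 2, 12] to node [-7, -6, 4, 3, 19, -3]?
17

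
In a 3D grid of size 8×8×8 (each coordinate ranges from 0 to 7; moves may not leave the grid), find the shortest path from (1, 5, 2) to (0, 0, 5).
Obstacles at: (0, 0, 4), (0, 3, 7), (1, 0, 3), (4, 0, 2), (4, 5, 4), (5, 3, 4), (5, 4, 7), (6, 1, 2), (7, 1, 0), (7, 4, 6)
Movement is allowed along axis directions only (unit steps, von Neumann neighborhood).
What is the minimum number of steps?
9
(one shortest path: (1, 5, 2) → (0, 5, 2) → (0, 4, 2) → (0, 3, 2) → (0, 2, 2) → (0, 1, 2) → (0, 1, 3) → (0, 1, 4) → (0, 1, 5) → (0, 0, 5))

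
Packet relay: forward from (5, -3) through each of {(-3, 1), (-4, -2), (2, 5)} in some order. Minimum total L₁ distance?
23
(one optimal route: (5, -3) → (-4, -2) → (-3, 1) → (2, 5))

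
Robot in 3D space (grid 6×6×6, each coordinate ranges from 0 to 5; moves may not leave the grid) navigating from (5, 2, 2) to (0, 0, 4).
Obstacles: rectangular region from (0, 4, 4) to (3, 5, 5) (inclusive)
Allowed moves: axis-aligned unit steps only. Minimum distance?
9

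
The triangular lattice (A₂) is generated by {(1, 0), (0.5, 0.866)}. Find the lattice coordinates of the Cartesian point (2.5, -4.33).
5b₁ - 5b₂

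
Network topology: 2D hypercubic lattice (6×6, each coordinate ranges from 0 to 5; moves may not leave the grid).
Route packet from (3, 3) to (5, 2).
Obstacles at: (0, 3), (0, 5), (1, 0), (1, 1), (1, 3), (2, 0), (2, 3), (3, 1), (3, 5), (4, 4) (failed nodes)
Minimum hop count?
3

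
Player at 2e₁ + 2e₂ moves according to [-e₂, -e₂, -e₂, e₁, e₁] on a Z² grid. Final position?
(4, -1)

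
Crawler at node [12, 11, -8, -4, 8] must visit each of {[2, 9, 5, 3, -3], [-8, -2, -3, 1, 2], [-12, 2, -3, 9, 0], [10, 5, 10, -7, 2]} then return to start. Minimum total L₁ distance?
172
(one optimal route: (12, 11, -8, -4, 8) → (-8, -2, -3, 1, 2) → (-12, 2, -3, 9, 0) → (2, 9, 5, 3, -3) → (10, 5, 10, -7, 2) → (12, 11, -8, -4, 8))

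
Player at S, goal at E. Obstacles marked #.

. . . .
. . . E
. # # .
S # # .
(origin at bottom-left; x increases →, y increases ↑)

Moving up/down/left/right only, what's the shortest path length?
5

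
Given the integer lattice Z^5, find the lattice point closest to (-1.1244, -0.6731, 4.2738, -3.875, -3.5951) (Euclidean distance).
(-1, -1, 4, -4, -4)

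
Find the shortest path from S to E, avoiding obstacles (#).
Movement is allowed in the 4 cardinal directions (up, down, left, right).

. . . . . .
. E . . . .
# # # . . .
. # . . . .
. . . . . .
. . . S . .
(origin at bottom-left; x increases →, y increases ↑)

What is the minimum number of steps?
6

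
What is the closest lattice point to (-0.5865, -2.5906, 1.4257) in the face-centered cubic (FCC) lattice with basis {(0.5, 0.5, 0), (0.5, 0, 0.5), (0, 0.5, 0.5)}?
(-0.5, -3, 1.5)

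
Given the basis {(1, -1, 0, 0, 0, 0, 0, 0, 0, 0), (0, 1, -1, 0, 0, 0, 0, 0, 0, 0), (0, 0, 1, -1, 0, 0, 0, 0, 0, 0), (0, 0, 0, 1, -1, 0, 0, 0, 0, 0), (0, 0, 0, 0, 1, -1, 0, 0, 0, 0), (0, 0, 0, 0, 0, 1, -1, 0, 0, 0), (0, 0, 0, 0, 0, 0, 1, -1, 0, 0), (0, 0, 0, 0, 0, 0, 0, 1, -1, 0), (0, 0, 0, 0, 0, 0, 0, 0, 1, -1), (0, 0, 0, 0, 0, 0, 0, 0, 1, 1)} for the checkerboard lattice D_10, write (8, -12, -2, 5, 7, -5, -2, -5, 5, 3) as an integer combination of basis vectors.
8b₁ - 4b₂ - 6b₃ - b₄ + 6b₅ + b₆ - b₇ - 6b₈ - 2b₉ + b₁₀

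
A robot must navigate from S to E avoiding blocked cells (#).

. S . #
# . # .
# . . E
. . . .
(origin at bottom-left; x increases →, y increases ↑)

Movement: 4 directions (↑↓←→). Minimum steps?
4
(one shortest path: (1, 3) → (1, 2) → (1, 1) → (2, 1) → (3, 1))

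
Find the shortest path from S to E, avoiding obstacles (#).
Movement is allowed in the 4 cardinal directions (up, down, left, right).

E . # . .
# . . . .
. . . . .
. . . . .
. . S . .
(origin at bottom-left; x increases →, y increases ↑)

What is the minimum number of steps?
6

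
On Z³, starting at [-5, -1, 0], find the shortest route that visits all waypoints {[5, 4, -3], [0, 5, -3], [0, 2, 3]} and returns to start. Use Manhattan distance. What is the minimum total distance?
44
(one optimal route: (-5, -1, 0) → (5, 4, -3) → (0, 5, -3) → (0, 2, 3) → (-5, -1, 0))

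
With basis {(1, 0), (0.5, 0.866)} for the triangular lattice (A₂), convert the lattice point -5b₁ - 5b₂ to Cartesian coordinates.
(-7.5, -4.33)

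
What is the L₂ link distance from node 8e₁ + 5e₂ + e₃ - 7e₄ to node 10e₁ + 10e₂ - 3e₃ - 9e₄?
7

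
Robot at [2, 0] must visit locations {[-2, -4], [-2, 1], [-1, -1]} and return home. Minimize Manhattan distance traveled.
18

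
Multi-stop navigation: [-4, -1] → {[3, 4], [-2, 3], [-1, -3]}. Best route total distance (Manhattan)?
18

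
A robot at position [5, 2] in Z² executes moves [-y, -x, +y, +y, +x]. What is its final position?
(5, 3)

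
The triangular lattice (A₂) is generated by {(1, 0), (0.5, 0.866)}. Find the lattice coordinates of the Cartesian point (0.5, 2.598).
-b₁ + 3b₂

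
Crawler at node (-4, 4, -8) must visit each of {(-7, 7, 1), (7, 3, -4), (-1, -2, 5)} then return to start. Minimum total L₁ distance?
72
(one optimal route: (-4, 4, -8) → (-7, 7, 1) → (-1, -2, 5) → (7, 3, -4) → (-4, 4, -8))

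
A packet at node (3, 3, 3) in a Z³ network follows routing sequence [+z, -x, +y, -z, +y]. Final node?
(2, 5, 3)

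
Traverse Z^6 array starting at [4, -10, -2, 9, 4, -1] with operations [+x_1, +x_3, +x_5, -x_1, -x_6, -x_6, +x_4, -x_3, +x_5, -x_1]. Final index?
(3, -10, -2, 10, 6, -3)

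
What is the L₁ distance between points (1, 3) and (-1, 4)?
3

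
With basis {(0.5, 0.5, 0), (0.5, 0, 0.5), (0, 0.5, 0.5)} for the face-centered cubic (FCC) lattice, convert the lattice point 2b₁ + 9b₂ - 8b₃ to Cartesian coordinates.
(5.5, -3, 0.5)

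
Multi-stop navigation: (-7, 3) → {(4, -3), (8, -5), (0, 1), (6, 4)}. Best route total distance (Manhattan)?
33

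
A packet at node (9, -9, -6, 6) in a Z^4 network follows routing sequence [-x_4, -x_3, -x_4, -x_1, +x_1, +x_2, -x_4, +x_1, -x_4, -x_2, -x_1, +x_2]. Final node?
(9, -8, -7, 2)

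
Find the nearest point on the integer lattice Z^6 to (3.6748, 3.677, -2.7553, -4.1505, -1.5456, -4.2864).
(4, 4, -3, -4, -2, -4)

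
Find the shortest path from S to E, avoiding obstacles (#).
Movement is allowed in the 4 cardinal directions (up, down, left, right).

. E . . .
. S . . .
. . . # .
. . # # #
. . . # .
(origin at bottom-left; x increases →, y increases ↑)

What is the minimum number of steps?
1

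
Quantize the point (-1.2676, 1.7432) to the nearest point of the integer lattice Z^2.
(-1, 2)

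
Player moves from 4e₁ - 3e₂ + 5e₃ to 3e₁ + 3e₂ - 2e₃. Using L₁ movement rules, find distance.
14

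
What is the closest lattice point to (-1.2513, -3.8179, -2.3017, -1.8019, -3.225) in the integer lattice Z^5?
(-1, -4, -2, -2, -3)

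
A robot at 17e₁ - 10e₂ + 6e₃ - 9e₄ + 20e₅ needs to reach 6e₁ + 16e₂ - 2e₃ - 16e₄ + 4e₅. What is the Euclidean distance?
34.1467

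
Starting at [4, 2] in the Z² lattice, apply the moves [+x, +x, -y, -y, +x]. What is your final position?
(7, 0)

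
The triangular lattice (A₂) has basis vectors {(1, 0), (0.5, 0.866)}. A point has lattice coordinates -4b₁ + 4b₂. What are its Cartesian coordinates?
(-2, 3.464)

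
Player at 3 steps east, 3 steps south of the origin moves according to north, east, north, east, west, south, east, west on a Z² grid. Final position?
(4, -2)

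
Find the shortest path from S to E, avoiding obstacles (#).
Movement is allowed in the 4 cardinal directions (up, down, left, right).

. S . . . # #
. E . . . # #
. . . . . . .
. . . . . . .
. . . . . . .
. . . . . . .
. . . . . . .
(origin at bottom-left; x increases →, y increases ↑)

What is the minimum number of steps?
1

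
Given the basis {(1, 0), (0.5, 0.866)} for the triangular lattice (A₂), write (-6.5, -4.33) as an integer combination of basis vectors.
-4b₁ - 5b₂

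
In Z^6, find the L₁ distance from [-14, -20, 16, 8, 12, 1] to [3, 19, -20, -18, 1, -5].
135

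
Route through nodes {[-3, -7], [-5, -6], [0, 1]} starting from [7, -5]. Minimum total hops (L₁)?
27
(one optimal route: (7, -5) → (-3, -7) → (-5, -6) → (0, 1))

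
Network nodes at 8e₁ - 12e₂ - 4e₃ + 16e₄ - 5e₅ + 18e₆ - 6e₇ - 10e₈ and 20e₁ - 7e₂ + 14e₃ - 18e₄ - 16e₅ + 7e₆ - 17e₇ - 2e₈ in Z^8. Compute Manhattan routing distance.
110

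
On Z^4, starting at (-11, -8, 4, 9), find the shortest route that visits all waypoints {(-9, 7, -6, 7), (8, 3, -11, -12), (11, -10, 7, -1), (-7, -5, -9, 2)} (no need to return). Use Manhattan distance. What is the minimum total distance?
135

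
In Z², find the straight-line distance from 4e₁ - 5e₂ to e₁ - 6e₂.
3.16228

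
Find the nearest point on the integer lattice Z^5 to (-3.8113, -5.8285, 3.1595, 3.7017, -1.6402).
(-4, -6, 3, 4, -2)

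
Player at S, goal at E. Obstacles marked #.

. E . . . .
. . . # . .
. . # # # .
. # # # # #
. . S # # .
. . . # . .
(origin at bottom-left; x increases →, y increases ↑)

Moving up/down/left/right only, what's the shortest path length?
7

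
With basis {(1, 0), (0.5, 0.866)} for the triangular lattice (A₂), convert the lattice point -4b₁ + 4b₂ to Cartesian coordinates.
(-2, 3.464)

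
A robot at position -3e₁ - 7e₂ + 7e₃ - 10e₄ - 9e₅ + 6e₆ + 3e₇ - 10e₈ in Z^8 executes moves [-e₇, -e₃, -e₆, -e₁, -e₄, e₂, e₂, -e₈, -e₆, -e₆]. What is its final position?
(-4, -5, 6, -11, -9, 3, 2, -11)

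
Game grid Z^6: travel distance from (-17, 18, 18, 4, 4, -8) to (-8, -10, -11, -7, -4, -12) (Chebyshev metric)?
29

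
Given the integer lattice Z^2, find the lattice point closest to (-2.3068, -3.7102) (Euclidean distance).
(-2, -4)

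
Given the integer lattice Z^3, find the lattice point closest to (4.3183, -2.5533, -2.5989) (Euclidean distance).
(4, -3, -3)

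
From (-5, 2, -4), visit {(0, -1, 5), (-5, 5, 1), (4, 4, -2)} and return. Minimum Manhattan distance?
52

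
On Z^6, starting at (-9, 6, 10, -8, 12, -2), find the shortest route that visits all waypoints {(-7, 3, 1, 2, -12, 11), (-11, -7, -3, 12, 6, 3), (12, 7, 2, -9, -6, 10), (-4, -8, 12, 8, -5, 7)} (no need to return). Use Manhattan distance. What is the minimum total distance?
185
(one optimal route: (-9, 6, 10, -8, 12, -2) → (-11, -7, -3, 12, 6, 3) → (-4, -8, 12, 8, -5, 7) → (-7, 3, 1, 2, -12, 11) → (12, 7, 2, -9, -6, 10))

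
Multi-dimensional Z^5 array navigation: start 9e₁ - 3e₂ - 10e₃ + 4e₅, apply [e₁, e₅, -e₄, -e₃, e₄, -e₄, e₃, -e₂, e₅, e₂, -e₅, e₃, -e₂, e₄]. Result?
(10, -4, -9, 0, 5)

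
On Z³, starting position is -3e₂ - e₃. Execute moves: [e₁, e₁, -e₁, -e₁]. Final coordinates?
(0, -3, -1)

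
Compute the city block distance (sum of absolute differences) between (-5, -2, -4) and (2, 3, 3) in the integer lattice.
19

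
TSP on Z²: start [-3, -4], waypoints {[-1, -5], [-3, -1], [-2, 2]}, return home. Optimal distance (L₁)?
18
(one optimal route: (-3, -4) → (-1, -5) → (-2, 2) → (-3, -1) → (-3, -4))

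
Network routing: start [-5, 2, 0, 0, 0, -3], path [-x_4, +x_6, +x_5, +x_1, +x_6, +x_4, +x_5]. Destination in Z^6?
(-4, 2, 0, 0, 2, -1)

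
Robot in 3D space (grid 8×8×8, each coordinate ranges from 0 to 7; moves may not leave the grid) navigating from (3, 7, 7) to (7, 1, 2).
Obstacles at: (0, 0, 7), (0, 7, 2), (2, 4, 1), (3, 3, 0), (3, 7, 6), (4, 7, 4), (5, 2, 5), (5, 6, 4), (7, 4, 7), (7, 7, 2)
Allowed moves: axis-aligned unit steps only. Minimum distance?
15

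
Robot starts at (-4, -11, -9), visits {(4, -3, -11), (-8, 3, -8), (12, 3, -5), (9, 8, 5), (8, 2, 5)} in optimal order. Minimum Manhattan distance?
82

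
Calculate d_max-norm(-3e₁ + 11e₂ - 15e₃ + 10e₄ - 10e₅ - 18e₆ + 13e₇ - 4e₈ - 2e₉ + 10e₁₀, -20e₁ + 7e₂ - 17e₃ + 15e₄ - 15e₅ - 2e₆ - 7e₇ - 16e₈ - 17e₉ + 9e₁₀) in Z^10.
20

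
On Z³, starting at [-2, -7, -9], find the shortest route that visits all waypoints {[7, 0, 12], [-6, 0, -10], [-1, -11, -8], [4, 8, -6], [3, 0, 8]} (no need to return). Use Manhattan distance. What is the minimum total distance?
77
(one optimal route: (-2, -7, -9) → (-1, -11, -8) → (-6, 0, -10) → (4, 8, -6) → (3, 0, 8) → (7, 0, 12))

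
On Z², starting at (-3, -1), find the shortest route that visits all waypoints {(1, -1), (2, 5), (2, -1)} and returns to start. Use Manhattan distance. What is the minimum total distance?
22
(one optimal route: (-3, -1) → (1, -1) → (2, 5) → (2, -1) → (-3, -1))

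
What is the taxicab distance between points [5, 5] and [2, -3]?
11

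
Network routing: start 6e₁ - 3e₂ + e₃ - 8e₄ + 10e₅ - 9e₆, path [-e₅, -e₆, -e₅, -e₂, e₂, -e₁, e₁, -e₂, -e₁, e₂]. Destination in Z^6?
(5, -3, 1, -8, 8, -10)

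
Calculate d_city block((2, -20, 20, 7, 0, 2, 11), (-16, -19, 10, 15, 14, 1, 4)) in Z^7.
59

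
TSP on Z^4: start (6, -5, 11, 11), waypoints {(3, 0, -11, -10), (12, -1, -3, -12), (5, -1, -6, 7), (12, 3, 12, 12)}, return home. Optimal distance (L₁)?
130
(one optimal route: (6, -5, 11, 11) → (5, -1, -6, 7) → (3, 0, -11, -10) → (12, -1, -3, -12) → (12, 3, 12, 12) → (6, -5, 11, 11))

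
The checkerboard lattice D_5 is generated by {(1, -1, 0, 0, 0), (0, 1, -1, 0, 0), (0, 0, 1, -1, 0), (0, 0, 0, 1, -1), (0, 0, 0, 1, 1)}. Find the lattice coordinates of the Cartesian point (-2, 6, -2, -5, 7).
-2b₁ + 4b₂ + 2b₃ - 5b₄ + 2b₅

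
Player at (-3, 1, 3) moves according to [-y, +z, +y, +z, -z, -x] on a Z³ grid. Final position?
(-4, 1, 4)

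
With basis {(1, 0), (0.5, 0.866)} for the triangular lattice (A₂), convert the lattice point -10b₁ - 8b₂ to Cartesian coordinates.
(-14, -6.928)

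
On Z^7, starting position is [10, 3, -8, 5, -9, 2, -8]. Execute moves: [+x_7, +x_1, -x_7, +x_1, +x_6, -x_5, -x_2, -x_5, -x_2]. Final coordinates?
(12, 1, -8, 5, -11, 3, -8)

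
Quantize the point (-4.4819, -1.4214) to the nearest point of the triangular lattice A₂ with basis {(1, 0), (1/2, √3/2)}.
(-4.5, -0.866)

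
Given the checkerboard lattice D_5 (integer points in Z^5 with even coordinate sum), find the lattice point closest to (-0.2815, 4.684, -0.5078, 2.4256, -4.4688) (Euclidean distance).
(0, 5, -1, 2, -4)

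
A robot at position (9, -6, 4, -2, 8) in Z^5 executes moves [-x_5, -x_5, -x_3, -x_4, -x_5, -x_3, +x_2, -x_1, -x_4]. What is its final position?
(8, -5, 2, -4, 5)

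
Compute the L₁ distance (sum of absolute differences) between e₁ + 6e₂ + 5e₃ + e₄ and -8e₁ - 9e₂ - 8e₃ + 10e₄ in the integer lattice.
46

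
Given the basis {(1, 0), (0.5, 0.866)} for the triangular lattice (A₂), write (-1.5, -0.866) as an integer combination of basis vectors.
-b₁ - b₂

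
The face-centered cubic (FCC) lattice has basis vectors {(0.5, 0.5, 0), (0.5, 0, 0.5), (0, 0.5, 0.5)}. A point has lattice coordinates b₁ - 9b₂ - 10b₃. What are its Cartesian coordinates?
(-4, -4.5, -9.5)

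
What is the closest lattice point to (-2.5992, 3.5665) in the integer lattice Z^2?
(-3, 4)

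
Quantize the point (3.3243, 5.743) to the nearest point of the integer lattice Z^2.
(3, 6)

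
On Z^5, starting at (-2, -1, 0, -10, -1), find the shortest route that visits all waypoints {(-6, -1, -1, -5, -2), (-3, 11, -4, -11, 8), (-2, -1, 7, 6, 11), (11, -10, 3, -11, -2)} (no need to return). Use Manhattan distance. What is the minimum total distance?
141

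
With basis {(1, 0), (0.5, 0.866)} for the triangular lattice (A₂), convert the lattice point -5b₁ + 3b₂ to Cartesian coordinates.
(-3.5, 2.598)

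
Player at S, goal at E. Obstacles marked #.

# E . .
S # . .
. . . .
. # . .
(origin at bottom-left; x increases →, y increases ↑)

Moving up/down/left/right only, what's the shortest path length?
6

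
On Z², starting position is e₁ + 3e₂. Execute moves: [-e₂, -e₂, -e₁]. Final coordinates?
(0, 1)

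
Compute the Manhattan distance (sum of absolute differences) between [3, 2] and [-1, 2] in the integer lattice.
4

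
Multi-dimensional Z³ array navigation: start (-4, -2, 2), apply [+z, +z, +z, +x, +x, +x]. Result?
(-1, -2, 5)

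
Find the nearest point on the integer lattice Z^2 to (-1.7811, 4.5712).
(-2, 5)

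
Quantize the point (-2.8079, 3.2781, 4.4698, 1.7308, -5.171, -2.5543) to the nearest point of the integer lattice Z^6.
(-3, 3, 4, 2, -5, -3)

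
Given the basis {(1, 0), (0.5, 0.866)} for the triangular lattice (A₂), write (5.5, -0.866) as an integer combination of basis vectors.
6b₁ - b₂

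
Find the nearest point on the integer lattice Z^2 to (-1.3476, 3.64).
(-1, 4)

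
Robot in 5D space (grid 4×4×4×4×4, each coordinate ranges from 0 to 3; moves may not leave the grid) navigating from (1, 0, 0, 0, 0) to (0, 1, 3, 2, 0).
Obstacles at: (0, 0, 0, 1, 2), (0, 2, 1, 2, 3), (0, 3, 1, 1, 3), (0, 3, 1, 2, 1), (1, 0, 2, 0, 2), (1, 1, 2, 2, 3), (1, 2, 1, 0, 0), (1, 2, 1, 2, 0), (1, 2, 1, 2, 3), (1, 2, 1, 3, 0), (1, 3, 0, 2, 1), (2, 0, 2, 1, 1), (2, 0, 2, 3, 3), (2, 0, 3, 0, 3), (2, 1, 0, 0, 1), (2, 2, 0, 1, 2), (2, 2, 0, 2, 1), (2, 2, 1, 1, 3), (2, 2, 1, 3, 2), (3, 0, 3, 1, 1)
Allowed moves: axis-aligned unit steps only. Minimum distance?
7
(one shortest path: (1, 0, 0, 0, 0) → (0, 0, 0, 0, 0) → (0, 1, 0, 0, 0) → (0, 1, 1, 0, 0) → (0, 1, 2, 0, 0) → (0, 1, 3, 0, 0) → (0, 1, 3, 1, 0) → (0, 1, 3, 2, 0))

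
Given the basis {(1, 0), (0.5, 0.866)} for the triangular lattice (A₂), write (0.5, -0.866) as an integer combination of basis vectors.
b₁ - b₂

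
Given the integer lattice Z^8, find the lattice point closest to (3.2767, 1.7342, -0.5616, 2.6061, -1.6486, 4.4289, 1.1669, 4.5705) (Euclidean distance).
(3, 2, -1, 3, -2, 4, 1, 5)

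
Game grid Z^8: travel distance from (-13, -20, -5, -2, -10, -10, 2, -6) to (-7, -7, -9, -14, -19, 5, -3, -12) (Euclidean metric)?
27.0555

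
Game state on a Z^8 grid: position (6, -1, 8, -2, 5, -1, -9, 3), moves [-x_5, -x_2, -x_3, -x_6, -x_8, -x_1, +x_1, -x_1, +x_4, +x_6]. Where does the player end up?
(5, -2, 7, -1, 4, -1, -9, 2)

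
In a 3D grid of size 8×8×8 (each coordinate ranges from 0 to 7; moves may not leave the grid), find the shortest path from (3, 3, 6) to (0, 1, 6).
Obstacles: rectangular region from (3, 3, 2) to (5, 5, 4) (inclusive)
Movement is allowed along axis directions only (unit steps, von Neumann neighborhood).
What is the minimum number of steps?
5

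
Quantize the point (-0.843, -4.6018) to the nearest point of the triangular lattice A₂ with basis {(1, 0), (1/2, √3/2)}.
(-0.5, -4.33)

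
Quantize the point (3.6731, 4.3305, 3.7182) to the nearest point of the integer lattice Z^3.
(4, 4, 4)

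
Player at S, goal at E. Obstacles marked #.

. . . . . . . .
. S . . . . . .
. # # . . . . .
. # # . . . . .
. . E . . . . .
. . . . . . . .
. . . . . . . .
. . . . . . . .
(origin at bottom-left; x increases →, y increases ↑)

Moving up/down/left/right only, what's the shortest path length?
6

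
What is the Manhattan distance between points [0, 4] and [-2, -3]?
9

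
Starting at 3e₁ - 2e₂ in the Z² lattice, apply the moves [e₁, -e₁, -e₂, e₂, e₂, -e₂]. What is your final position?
(3, -2)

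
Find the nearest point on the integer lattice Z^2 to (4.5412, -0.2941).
(5, 0)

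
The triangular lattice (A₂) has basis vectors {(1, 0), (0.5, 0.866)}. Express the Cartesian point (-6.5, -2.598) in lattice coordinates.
-5b₁ - 3b₂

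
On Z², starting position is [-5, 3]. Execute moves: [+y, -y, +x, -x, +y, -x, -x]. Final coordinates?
(-7, 4)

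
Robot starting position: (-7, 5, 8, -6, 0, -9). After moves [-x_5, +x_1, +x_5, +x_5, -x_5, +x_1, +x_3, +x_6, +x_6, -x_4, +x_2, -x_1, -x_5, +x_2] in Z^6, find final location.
(-6, 7, 9, -7, -1, -7)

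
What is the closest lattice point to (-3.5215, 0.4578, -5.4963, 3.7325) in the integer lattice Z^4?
(-4, 0, -5, 4)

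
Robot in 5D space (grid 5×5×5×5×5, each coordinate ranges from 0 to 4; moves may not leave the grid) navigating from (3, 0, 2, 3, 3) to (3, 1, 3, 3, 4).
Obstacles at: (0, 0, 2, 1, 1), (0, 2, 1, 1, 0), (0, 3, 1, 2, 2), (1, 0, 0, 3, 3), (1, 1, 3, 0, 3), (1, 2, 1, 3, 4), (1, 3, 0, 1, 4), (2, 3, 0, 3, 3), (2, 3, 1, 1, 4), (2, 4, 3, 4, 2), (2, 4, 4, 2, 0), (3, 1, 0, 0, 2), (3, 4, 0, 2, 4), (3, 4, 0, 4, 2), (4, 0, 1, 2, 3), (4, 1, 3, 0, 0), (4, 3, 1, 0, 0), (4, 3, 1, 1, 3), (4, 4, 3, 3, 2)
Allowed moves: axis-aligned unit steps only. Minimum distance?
3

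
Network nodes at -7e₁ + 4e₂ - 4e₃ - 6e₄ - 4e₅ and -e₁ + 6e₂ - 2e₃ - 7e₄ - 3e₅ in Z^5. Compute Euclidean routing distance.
6.78233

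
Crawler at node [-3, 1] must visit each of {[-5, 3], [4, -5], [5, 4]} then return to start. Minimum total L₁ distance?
38
(one optimal route: (-3, 1) → (-5, 3) → (5, 4) → (4, -5) → (-3, 1))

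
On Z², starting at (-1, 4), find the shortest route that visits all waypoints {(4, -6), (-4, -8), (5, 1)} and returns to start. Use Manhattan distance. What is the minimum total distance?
42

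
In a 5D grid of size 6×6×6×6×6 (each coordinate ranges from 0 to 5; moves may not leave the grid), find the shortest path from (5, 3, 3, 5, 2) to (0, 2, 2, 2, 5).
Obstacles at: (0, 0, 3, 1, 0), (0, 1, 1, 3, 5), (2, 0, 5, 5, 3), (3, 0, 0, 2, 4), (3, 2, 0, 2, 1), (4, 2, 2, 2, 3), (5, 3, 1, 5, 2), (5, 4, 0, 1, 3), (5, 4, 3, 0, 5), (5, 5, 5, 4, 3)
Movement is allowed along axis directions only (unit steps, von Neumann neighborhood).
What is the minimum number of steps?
13
(one shortest path: (5, 3, 3, 5, 2) → (4, 3, 3, 5, 2) → (3, 3, 3, 5, 2) → (2, 3, 3, 5, 2) → (1, 3, 3, 5, 2) → (0, 3, 3, 5, 2) → (0, 2, 3, 5, 2) → (0, 2, 2, 5, 2) → (0, 2, 2, 4, 2) → (0, 2, 2, 3, 2) → (0, 2, 2, 2, 2) → (0, 2, 2, 2, 3) → (0, 2, 2, 2, 4) → (0, 2, 2, 2, 5))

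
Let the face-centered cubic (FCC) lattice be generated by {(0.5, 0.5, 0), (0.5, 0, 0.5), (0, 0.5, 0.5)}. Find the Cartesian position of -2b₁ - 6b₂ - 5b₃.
(-4, -3.5, -5.5)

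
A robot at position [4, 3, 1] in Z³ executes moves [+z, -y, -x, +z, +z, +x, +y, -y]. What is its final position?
(4, 2, 4)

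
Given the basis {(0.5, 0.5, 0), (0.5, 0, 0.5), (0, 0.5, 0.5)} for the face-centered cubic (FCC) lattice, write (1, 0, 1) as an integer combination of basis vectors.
2b₂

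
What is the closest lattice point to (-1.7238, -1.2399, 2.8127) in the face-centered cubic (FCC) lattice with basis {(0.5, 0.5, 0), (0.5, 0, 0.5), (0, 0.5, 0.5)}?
(-1.5, -1.5, 3)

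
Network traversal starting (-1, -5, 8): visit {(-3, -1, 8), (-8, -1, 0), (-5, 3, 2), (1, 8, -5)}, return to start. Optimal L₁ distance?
74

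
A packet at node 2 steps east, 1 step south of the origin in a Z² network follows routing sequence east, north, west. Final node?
(2, 0)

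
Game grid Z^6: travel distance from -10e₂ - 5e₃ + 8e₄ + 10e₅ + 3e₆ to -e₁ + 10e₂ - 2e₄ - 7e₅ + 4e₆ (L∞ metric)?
20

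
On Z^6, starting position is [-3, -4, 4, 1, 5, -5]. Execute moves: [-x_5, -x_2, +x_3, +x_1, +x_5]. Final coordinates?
(-2, -5, 5, 1, 5, -5)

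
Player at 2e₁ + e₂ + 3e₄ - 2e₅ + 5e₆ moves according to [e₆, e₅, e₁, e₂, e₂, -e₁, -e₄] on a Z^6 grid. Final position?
(2, 3, 0, 2, -1, 6)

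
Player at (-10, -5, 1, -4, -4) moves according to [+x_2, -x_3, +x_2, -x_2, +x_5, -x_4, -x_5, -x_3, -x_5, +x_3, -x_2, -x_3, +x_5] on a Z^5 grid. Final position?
(-10, -5, -1, -5, -4)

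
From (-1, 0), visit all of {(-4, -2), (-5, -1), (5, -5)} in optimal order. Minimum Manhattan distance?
19
(one optimal route: (-1, 0) → (-5, -1) → (-4, -2) → (5, -5))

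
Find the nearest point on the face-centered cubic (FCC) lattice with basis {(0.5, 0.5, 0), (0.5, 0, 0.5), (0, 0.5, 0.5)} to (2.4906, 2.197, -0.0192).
(2.5, 2.5, 0)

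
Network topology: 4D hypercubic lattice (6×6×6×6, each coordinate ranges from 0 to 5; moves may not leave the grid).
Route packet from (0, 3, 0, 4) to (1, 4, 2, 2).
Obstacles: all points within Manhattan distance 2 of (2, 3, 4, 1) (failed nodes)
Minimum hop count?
6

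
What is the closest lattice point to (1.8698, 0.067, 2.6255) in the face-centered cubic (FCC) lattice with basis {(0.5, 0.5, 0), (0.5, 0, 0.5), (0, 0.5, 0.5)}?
(1.5, 0, 2.5)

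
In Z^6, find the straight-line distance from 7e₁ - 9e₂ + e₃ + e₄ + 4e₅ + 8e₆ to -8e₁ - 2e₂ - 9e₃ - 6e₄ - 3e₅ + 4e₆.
22.0907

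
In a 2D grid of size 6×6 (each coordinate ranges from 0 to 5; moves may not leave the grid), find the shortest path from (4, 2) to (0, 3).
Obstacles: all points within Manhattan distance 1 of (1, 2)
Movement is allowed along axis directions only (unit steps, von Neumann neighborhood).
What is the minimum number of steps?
7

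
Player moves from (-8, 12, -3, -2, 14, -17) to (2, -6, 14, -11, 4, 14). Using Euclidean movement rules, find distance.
43.0697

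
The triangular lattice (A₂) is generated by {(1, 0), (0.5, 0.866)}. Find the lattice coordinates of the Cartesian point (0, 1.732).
-b₁ + 2b₂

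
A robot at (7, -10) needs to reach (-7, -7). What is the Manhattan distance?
17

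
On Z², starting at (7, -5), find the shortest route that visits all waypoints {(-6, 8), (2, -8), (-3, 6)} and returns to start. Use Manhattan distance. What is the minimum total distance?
58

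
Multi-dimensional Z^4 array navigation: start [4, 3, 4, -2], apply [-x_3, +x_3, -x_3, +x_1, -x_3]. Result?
(5, 3, 2, -2)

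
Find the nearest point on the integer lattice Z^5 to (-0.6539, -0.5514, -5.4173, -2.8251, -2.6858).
(-1, -1, -5, -3, -3)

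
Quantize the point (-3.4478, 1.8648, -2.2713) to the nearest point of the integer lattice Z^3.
(-3, 2, -2)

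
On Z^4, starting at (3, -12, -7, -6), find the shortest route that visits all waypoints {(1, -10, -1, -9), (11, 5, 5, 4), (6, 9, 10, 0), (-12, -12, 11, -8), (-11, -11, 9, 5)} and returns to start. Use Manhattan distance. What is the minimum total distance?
166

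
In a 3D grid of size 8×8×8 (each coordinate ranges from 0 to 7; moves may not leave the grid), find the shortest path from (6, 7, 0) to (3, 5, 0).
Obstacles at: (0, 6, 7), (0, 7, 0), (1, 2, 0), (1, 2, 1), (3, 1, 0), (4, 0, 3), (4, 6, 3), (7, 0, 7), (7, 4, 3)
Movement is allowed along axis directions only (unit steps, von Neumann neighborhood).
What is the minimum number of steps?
5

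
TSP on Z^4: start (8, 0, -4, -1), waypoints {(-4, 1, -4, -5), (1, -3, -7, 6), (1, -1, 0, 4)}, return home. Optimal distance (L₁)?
68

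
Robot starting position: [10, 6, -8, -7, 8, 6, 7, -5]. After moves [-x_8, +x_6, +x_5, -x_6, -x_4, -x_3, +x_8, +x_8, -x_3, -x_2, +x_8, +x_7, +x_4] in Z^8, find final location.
(10, 5, -10, -7, 9, 6, 8, -3)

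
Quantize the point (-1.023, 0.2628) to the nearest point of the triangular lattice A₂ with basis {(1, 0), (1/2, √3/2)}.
(-1, 0)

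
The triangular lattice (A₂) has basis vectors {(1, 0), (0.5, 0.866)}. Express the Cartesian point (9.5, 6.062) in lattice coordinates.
6b₁ + 7b₂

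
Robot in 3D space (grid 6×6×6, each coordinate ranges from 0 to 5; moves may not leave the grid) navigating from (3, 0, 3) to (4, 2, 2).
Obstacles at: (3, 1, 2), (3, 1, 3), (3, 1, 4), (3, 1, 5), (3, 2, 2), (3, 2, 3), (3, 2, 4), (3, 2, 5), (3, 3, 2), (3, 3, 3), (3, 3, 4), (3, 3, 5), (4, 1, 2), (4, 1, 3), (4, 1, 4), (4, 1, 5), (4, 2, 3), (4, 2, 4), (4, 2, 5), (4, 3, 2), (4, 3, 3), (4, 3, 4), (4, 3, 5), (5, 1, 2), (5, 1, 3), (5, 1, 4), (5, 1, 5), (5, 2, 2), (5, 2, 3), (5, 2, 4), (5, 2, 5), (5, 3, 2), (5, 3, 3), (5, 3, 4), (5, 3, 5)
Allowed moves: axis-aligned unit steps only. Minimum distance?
6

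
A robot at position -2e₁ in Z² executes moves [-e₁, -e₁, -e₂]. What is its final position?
(-4, -1)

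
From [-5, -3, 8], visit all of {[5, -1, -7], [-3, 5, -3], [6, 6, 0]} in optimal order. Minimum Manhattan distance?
49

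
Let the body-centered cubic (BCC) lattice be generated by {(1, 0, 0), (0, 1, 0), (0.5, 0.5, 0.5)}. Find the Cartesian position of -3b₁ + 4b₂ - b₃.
(-3.5, 3.5, -0.5)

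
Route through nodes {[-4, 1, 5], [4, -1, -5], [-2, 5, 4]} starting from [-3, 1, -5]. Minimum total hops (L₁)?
36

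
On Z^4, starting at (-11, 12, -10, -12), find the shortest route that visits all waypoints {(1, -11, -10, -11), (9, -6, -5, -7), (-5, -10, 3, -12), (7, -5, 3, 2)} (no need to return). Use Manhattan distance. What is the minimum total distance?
104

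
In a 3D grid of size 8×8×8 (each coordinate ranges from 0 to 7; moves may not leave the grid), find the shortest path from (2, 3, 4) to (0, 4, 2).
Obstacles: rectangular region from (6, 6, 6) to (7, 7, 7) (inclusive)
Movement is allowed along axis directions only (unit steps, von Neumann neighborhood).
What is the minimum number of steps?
5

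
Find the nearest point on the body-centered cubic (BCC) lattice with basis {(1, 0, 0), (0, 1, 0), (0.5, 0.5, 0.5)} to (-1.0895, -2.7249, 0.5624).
(-1.5, -2.5, 0.5)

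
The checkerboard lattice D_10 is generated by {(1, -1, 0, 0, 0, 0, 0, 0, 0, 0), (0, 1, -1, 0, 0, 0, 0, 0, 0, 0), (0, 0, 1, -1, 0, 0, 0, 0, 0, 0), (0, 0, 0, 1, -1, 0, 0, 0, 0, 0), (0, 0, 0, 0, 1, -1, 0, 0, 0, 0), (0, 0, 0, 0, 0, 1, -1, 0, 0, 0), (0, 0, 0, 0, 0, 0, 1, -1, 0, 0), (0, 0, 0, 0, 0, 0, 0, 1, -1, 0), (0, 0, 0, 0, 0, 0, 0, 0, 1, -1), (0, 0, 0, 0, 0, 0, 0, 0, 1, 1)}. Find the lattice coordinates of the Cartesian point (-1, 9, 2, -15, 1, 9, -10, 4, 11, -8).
-b₁ + 8b₂ + 10b₃ - 5b₄ - 4b₅ + 5b₆ - 5b₇ - b₈ + 9b₉ + b₁₀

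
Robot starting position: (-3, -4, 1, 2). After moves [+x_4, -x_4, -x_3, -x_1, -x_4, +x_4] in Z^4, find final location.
(-4, -4, 0, 2)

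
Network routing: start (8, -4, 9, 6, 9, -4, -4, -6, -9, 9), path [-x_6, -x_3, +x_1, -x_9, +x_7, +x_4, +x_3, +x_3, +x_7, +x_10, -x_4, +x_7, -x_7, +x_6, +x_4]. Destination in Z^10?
(9, -4, 10, 7, 9, -4, -2, -6, -10, 10)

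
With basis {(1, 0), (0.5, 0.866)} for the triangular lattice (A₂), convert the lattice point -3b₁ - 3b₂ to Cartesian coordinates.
(-4.5, -2.598)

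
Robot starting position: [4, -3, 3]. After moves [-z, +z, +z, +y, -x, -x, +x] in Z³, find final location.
(3, -2, 4)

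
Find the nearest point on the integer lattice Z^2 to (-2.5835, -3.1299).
(-3, -3)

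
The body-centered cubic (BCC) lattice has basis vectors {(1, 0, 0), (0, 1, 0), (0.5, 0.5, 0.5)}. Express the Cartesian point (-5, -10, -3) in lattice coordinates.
-2b₁ - 7b₂ - 6b₃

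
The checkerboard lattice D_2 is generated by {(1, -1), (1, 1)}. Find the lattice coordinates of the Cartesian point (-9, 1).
-5b₁ - 4b₂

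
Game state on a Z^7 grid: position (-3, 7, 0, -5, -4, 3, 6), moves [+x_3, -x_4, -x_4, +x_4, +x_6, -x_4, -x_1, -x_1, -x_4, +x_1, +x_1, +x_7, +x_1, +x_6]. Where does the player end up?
(-2, 7, 1, -8, -4, 5, 7)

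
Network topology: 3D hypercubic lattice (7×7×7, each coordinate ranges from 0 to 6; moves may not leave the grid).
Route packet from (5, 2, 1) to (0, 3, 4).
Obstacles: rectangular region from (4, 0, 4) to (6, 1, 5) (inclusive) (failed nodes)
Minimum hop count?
9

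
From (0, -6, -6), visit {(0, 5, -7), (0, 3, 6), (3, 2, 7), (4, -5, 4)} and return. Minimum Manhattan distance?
58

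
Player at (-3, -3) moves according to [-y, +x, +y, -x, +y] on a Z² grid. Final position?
(-3, -2)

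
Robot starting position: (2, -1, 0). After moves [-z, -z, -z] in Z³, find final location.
(2, -1, -3)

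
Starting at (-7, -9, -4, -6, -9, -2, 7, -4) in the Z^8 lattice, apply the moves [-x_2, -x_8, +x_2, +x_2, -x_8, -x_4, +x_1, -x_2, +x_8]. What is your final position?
(-6, -9, -4, -7, -9, -2, 7, -5)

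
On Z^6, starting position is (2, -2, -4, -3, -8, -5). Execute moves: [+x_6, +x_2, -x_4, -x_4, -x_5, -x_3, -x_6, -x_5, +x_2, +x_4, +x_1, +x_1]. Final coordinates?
(4, 0, -5, -4, -10, -5)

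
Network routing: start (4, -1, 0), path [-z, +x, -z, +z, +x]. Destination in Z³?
(6, -1, -1)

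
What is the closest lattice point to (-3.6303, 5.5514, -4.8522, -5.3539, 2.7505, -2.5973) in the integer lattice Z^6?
(-4, 6, -5, -5, 3, -3)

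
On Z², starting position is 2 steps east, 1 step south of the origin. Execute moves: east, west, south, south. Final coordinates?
(2, -3)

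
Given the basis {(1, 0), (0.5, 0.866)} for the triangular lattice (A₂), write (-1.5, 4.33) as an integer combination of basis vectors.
-4b₁ + 5b₂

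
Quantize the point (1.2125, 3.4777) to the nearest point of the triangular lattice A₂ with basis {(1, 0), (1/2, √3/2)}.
(1, 3.464)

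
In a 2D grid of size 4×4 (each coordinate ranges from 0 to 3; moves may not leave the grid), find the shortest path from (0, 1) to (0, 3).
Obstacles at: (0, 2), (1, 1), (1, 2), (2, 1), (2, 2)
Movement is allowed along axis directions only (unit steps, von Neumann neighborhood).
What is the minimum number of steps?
10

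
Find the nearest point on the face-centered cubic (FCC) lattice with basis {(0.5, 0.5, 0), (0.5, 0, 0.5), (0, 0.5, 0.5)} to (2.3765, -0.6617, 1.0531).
(2.5, -0.5, 1)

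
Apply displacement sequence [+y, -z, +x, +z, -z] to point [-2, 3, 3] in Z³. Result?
(-1, 4, 2)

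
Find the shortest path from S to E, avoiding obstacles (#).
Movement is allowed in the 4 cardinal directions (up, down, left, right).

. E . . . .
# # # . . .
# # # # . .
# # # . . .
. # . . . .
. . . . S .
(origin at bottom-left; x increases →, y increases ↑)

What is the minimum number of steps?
8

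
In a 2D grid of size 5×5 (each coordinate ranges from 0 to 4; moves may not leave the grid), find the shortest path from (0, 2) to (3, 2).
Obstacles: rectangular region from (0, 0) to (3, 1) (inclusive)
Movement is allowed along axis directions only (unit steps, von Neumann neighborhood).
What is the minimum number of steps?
3
(one shortest path: (0, 2) → (1, 2) → (2, 2) → (3, 2))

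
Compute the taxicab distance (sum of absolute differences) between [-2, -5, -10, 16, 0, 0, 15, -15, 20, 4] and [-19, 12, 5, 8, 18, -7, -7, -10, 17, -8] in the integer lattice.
124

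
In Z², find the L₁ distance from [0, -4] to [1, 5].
10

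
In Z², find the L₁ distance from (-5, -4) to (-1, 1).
9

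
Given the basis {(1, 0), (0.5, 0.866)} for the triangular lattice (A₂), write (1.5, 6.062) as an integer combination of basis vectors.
-2b₁ + 7b₂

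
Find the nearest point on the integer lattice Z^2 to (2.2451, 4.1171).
(2, 4)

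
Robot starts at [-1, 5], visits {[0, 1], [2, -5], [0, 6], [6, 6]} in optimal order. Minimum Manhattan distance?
27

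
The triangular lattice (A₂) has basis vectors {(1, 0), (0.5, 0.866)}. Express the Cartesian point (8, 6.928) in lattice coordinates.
4b₁ + 8b₂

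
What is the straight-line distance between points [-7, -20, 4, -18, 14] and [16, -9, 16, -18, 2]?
30.6268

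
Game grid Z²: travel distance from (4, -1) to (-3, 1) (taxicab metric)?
9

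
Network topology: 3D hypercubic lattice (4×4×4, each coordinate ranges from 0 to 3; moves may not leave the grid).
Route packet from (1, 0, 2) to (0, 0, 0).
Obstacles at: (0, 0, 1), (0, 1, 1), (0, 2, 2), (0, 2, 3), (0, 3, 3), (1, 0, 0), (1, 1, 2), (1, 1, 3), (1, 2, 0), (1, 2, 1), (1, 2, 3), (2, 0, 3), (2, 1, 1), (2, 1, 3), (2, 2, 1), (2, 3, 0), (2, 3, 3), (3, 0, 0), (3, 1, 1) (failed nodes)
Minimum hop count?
5
(one shortest path: (1, 0, 2) → (1, 0, 1) → (1, 1, 1) → (1, 1, 0) → (0, 1, 0) → (0, 0, 0))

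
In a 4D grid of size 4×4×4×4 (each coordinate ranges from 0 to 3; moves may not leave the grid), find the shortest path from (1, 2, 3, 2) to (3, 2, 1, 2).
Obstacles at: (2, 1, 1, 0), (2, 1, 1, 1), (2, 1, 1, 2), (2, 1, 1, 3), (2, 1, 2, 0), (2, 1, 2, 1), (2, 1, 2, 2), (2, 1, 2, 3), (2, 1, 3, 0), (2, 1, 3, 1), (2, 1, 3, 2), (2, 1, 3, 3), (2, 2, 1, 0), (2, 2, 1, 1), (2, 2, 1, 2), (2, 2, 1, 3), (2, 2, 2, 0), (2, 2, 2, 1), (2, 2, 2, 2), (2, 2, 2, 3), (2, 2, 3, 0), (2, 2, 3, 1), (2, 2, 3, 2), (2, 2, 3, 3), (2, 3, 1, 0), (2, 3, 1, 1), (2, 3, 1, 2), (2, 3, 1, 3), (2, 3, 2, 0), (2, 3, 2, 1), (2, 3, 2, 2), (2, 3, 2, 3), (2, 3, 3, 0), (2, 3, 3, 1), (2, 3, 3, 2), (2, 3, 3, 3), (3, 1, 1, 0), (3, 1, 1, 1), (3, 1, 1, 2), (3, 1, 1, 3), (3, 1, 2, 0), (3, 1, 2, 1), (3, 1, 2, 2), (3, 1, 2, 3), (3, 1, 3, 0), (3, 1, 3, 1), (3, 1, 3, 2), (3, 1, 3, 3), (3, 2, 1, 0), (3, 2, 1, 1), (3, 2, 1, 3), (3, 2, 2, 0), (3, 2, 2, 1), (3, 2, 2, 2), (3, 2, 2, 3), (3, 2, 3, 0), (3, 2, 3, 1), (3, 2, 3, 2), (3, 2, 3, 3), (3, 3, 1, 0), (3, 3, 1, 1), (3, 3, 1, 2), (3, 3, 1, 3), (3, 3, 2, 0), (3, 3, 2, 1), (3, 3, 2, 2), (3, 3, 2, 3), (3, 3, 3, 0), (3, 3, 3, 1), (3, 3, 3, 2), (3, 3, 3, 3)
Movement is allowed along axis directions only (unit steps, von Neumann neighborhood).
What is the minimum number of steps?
6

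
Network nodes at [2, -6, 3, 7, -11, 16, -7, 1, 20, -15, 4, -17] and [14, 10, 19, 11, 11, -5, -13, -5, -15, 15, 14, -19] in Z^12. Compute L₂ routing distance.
62.434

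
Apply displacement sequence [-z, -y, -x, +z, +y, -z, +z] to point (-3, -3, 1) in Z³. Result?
(-4, -3, 1)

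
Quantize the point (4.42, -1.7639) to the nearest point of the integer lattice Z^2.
(4, -2)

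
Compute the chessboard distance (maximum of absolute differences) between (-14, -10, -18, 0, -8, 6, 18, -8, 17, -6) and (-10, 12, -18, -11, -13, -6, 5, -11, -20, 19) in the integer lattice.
37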